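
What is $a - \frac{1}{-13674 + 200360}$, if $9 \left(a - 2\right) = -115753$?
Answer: $- \frac{21606104219}{1680174} \approx -12859.0$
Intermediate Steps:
$a = - \frac{115735}{9}$ ($a = 2 + \frac{1}{9} \left(-115753\right) = 2 - \frac{115753}{9} = - \frac{115735}{9} \approx -12859.0$)
$a - \frac{1}{-13674 + 200360} = - \frac{115735}{9} - \frac{1}{-13674 + 200360} = - \frac{115735}{9} - \frac{1}{186686} = - \frac{21606104219}{1680174}$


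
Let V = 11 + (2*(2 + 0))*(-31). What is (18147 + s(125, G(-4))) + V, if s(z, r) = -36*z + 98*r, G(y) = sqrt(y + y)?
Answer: 13534 + 196*I*sqrt(2) ≈ 13534.0 + 277.19*I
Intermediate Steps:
G(y) = sqrt(2)*sqrt(y) (G(y) = sqrt(2*y) = sqrt(2)*sqrt(y))
V = -113 (V = 11 + (2*2)*(-31) = 11 + 4*(-31) = 11 - 124 = -113)
(18147 + s(125, G(-4))) + V = (18147 + (-36*125 + 98*(sqrt(2)*sqrt(-4)))) - 113 = (18147 + (-4500 + 98*(sqrt(2)*(2*I)))) - 113 = (18147 + (-4500 + 98*(2*I*sqrt(2)))) - 113 = (18147 + (-4500 + 196*I*sqrt(2))) - 113 = (13647 + 196*I*sqrt(2)) - 113 = 13534 + 196*I*sqrt(2)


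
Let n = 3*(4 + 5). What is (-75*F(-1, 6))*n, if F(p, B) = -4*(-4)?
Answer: -32400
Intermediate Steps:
F(p, B) = 16
n = 27 (n = 3*9 = 27)
(-75*F(-1, 6))*n = -75*16*27 = -1200*27 = -32400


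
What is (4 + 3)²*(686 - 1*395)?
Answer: 14259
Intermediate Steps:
(4 + 3)²*(686 - 1*395) = 7²*(686 - 395) = 49*291 = 14259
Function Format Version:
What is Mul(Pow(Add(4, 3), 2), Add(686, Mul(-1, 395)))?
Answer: 14259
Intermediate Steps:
Mul(Pow(Add(4, 3), 2), Add(686, Mul(-1, 395))) = Mul(Pow(7, 2), Add(686, -395)) = Mul(49, 291) = 14259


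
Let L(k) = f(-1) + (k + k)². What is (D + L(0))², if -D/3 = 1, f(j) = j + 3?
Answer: 1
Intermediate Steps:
f(j) = 3 + j
D = -3 (D = -3*1 = -3)
L(k) = 2 + 4*k² (L(k) = (3 - 1) + (k + k)² = 2 + (2*k)² = 2 + 4*k²)
(D + L(0))² = (-3 + (2 + 4*0²))² = (-3 + (2 + 4*0))² = (-3 + (2 + 0))² = (-3 + 2)² = (-1)² = 1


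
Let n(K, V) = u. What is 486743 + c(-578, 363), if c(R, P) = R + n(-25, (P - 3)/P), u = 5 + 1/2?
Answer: 972341/2 ≈ 4.8617e+5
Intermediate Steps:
u = 11/2 (u = 5 + 1/2 = 11/2 ≈ 5.5000)
n(K, V) = 11/2
c(R, P) = 11/2 + R (c(R, P) = R + 11/2 = 11/2 + R)
486743 + c(-578, 363) = 486743 + (11/2 - 578) = 486743 - 1145/2 = 972341/2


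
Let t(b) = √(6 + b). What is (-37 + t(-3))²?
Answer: (37 - √3)² ≈ 1243.8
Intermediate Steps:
(-37 + t(-3))² = (-37 + √(6 - 3))² = (-37 + √3)²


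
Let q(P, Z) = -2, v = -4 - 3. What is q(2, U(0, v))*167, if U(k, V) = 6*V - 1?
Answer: -334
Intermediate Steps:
v = -7
U(k, V) = -1 + 6*V
q(2, U(0, v))*167 = -2*167 = -334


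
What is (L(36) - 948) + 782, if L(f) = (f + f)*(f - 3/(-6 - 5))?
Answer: 26902/11 ≈ 2445.6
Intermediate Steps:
L(f) = 2*f*(3/11 + f) (L(f) = (2*f)*(f - 3/(-11)) = (2*f)*(f - 3*(-1/11)) = (2*f)*(f + 3/11) = (2*f)*(3/11 + f) = 2*f*(3/11 + f))
(L(36) - 948) + 782 = ((2/11)*36*(3 + 11*36) - 948) + 782 = ((2/11)*36*(3 + 396) - 948) + 782 = ((2/11)*36*399 - 948) + 782 = (28728/11 - 948) + 782 = 18300/11 + 782 = 26902/11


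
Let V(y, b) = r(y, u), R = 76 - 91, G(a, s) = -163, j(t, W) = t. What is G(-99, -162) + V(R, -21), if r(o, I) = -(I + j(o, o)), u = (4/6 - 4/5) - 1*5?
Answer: -2143/15 ≈ -142.87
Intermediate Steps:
R = -15
u = -77/15 (u = (4*(1/6) - 4*1/5) - 5 = (2/3 - 4/5) - 5 = -2/15 - 5 = -77/15 ≈ -5.1333)
r(o, I) = -I - o (r(o, I) = -(I + o) = -I - o)
V(y, b) = 77/15 - y (V(y, b) = -1*(-77/15) - y = 77/15 - y)
G(-99, -162) + V(R, -21) = -163 + (77/15 - 1*(-15)) = -163 + (77/15 + 15) = -163 + 302/15 = -2143/15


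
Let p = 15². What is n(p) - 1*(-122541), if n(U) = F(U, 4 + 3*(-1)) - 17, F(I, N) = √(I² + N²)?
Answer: 122524 + √50626 ≈ 1.2275e+5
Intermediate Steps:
p = 225
n(U) = -17 + √(1 + U²) (n(U) = √(U² + (4 + 3*(-1))²) - 17 = √(U² + (4 - 3)²) - 17 = √(U² + 1²) - 17 = √(U² + 1) - 17 = √(1 + U²) - 17 = -17 + √(1 + U²))
n(p) - 1*(-122541) = (-17 + √(1 + 225²)) - 1*(-122541) = (-17 + √(1 + 50625)) + 122541 = (-17 + √50626) + 122541 = 122524 + √50626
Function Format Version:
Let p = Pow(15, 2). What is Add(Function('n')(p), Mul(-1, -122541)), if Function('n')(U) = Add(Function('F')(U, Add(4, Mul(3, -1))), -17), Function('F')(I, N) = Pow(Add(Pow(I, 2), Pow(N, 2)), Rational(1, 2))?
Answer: Add(122524, Pow(50626, Rational(1, 2))) ≈ 1.2275e+5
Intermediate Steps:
p = 225
Function('n')(U) = Add(-17, Pow(Add(1, Pow(U, 2)), Rational(1, 2))) (Function('n')(U) = Add(Pow(Add(Pow(U, 2), Pow(Add(4, Mul(3, -1)), 2)), Rational(1, 2)), -17) = Add(Pow(Add(Pow(U, 2), Pow(Add(4, -3), 2)), Rational(1, 2)), -17) = Add(Pow(Add(Pow(U, 2), Pow(1, 2)), Rational(1, 2)), -17) = Add(Pow(Add(Pow(U, 2), 1), Rational(1, 2)), -17) = Add(Pow(Add(1, Pow(U, 2)), Rational(1, 2)), -17) = Add(-17, Pow(Add(1, Pow(U, 2)), Rational(1, 2))))
Add(Function('n')(p), Mul(-1, -122541)) = Add(Add(-17, Pow(Add(1, Pow(225, 2)), Rational(1, 2))), Mul(-1, -122541)) = Add(Add(-17, Pow(Add(1, 50625), Rational(1, 2))), 122541) = Add(Add(-17, Pow(50626, Rational(1, 2))), 122541) = Add(122524, Pow(50626, Rational(1, 2)))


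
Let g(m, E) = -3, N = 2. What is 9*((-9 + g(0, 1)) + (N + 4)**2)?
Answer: 216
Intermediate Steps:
9*((-9 + g(0, 1)) + (N + 4)**2) = 9*((-9 - 3) + (2 + 4)**2) = 9*(-12 + 6**2) = 9*(-12 + 36) = 9*24 = 216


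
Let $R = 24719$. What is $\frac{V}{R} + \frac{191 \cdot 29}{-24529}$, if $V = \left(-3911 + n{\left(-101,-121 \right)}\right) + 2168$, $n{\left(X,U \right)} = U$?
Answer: $- \frac{9612663}{31912229} \approx -0.30122$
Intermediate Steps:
$V = -1864$ ($V = \left(-3911 - 121\right) + 2168 = -4032 + 2168 = -1864$)
$\frac{V}{R} + \frac{191 \cdot 29}{-24529} = - \frac{1864}{24719} + \frac{191 \cdot 29}{-24529} = \left(-1864\right) \frac{1}{24719} + 5539 \left(- \frac{1}{24529}\right) = - \frac{1864}{24719} - \frac{5539}{24529} = - \frac{9612663}{31912229}$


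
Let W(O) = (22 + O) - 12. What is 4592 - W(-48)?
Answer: 4630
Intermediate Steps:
W(O) = 10 + O
4592 - W(-48) = 4592 - (10 - 48) = 4592 - 1*(-38) = 4592 + 38 = 4630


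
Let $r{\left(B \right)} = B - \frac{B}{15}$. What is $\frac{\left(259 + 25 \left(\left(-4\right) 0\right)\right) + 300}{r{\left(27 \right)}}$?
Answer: $\frac{2795}{126} \approx 22.183$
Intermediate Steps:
$r{\left(B \right)} = \frac{14 B}{15}$ ($r{\left(B \right)} = B - B \frac{1}{15} = B - \frac{B}{15} = \frac{14 B}{15}$)
$\frac{\left(259 + 25 \left(\left(-4\right) 0\right)\right) + 300}{r{\left(27 \right)}} = \frac{\left(259 + 25 \left(\left(-4\right) 0\right)\right) + 300}{\frac{14}{15} \cdot 27} = \frac{\left(259 + 25 \cdot 0\right) + 300}{\frac{126}{5}} = \left(\left(259 + 0\right) + 300\right) \frac{5}{126} = \left(259 + 300\right) \frac{5}{126} = 559 \cdot \frac{5}{126} = \frac{2795}{126}$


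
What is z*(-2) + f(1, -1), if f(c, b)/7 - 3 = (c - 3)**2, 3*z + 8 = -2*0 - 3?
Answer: 169/3 ≈ 56.333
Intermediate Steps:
z = -11/3 (z = -8/3 + (-2*0 - 3)/3 = -8/3 + (0 - 3)/3 = -8/3 + (1/3)*(-3) = -8/3 - 1 = -11/3 ≈ -3.6667)
f(c, b) = 21 + 7*(-3 + c)**2 (f(c, b) = 21 + 7*(c - 3)**2 = 21 + 7*(-3 + c)**2)
z*(-2) + f(1, -1) = -11/3*(-2) + (21 + 7*(-3 + 1)**2) = 22/3 + (21 + 7*(-2)**2) = 22/3 + (21 + 7*4) = 22/3 + (21 + 28) = 22/3 + 49 = 169/3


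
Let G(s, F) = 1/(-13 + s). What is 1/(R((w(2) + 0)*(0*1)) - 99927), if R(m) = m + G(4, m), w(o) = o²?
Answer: -9/899344 ≈ -1.0007e-5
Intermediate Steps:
R(m) = -⅑ + m (R(m) = m + 1/(-13 + 4) = m + 1/(-9) = m - ⅑ = -⅑ + m)
1/(R((w(2) + 0)*(0*1)) - 99927) = 1/((-⅑ + (2² + 0)*(0*1)) - 99927) = 1/((-⅑ + (4 + 0)*0) - 99927) = 1/((-⅑ + 4*0) - 99927) = 1/((-⅑ + 0) - 99927) = 1/(-⅑ - 99927) = 1/(-899344/9) = -9/899344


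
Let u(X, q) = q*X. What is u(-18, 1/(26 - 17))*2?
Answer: -4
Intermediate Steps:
u(X, q) = X*q
u(-18, 1/(26 - 17))*2 = -18/(26 - 17)*2 = -18/9*2 = -18*1/9*2 = -2*2 = -4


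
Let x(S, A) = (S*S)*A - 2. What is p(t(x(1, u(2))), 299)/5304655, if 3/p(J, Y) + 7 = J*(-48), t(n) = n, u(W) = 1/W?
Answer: 3/344802575 ≈ 8.7006e-9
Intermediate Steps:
u(W) = 1/W
x(S, A) = -2 + A*S² (x(S, A) = S²*A - 2 = A*S² - 2 = -2 + A*S²)
p(J, Y) = 3/(-7 - 48*J) (p(J, Y) = 3/(-7 + J*(-48)) = 3/(-7 - 48*J))
p(t(x(1, u(2))), 299)/5304655 = -3/(7 + 48*(-2 + 1²/2))/5304655 = -3/(7 + 48*(-2 + (½)*1))*(1/5304655) = -3/(7 + 48*(-2 + ½))*(1/5304655) = -3/(7 + 48*(-3/2))*(1/5304655) = -3/(7 - 72)*(1/5304655) = -3/(-65)*(1/5304655) = -3*(-1/65)*(1/5304655) = (3/65)*(1/5304655) = 3/344802575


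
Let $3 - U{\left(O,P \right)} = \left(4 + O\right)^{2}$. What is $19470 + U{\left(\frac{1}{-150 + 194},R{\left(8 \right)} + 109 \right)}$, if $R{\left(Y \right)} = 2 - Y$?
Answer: $\frac{37668399}{1936} \approx 19457.0$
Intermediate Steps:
$U{\left(O,P \right)} = 3 - \left(4 + O\right)^{2}$
$19470 + U{\left(\frac{1}{-150 + 194},R{\left(8 \right)} + 109 \right)} = 19470 + \left(3 - \left(4 + \frac{1}{-150 + 194}\right)^{2}\right) = 19470 + \left(3 - \left(4 + \frac{1}{44}\right)^{2}\right) = 19470 + \left(3 - \left(\frac{177}{44}\right)^{2}\right) = 19470 + \left(3 - \frac{31329}{1936}\right) = 19470 - \frac{25521}{1936} = \frac{37668399}{1936}$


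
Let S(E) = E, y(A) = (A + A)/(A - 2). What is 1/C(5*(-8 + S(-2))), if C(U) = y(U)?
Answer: 13/25 ≈ 0.52000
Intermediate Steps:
y(A) = 2*A/(-2 + A) (y(A) = (2*A)/(-2 + A) = 2*A/(-2 + A))
C(U) = 2*U/(-2 + U)
1/C(5*(-8 + S(-2))) = 1/(2*(5*(-8 - 2))/(-2 + 5*(-8 - 2))) = 1/(2*(5*(-10))/(-2 + 5*(-10))) = 1/(2*(-50)/(-2 - 50)) = 1/(2*(-50)/(-52)) = 1/(2*(-50)*(-1/52)) = 1/(25/13) = 13/25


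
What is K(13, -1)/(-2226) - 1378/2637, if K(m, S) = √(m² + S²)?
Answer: -1378/2637 - √170/2226 ≈ -0.52842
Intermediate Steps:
K(m, S) = √(S² + m²)
K(13, -1)/(-2226) - 1378/2637 = √((-1)² + 13²)/(-2226) - 1378/2637 = √(1 + 169)*(-1/2226) - 1378*1/2637 = √170*(-1/2226) - 1378/2637 = -√170/2226 - 1378/2637 = -1378/2637 - √170/2226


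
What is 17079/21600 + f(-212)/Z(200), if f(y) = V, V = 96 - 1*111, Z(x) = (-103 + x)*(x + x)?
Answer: 551951/698400 ≈ 0.79031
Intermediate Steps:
Z(x) = 2*x*(-103 + x) (Z(x) = (-103 + x)*(2*x) = 2*x*(-103 + x))
V = -15 (V = 96 - 111 = -15)
f(y) = -15
17079/21600 + f(-212)/Z(200) = 17079/21600 - 15*1/(400*(-103 + 200)) = 17079*(1/21600) - 15/(2*200*97) = 5693/7200 - 15/38800 = 5693/7200 - 15*1/38800 = 5693/7200 - 3/7760 = 551951/698400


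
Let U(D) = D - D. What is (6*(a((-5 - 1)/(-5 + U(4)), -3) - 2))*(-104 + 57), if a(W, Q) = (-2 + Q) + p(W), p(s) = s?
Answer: 8178/5 ≈ 1635.6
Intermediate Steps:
U(D) = 0
a(W, Q) = -2 + Q + W (a(W, Q) = (-2 + Q) + W = -2 + Q + W)
(6*(a((-5 - 1)/(-5 + U(4)), -3) - 2))*(-104 + 57) = (6*((-2 - 3 + (-5 - 1)/(-5 + 0)) - 2))*(-104 + 57) = (6*((-2 - 3 - 6/(-5)) - 2))*(-47) = (6*((-2 - 3 - 6*(-⅕)) - 2))*(-47) = (6*((-2 - 3 + 6/5) - 2))*(-47) = (6*(-19/5 - 2))*(-47) = (6*(-29/5))*(-47) = -174/5*(-47) = 8178/5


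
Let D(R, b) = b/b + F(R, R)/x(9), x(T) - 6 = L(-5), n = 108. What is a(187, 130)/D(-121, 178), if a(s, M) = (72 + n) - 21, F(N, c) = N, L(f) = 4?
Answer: -530/37 ≈ -14.324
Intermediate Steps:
x(T) = 10 (x(T) = 6 + 4 = 10)
D(R, b) = 1 + R/10 (D(R, b) = b/b + R/10 = 1 + R*(1/10) = 1 + R/10)
a(s, M) = 159 (a(s, M) = (72 + 108) - 21 = 180 - 21 = 159)
a(187, 130)/D(-121, 178) = 159/(1 + (1/10)*(-121)) = 159/(1 - 121/10) = 159/(-111/10) = 159*(-10/111) = -530/37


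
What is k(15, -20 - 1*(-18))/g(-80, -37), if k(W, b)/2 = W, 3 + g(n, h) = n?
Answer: -30/83 ≈ -0.36145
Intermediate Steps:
g(n, h) = -3 + n
k(W, b) = 2*W
k(15, -20 - 1*(-18))/g(-80, -37) = (2*15)/(-3 - 80) = 30/(-83) = 30*(-1/83) = -30/83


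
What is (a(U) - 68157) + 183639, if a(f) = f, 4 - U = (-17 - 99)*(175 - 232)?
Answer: 108874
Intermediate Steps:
U = -6608 (U = 4 - (-17 - 99)*(175 - 232) = 4 - (-116)*(-57) = 4 - 1*6612 = 4 - 6612 = -6608)
(a(U) - 68157) + 183639 = (-6608 - 68157) + 183639 = -74765 + 183639 = 108874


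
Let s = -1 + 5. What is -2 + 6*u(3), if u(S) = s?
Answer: 22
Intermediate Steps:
s = 4
u(S) = 4
-2 + 6*u(3) = -2 + 6*4 = -2 + 24 = 22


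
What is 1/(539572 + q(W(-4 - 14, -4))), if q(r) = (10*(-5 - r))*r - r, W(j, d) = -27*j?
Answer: -1/1847174 ≈ -5.4137e-7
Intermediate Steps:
q(r) = -r + r*(-50 - 10*r) (q(r) = (-50 - 10*r)*r - r = r*(-50 - 10*r) - r = -r + r*(-50 - 10*r))
1/(539572 + q(W(-4 - 14, -4))) = 1/(539572 - (-27*(-4 - 14))*(51 + 10*(-27*(-4 - 14)))) = 1/(539572 - (-27*(-18))*(51 + 10*(-27*(-18)))) = 1/(539572 - 1*486*(51 + 10*486)) = 1/(539572 - 1*486*(51 + 4860)) = 1/(539572 - 1*486*4911) = 1/(539572 - 2386746) = 1/(-1847174) = -1/1847174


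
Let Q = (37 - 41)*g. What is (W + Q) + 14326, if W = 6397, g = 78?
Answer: 20411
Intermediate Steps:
Q = -312 (Q = (37 - 41)*78 = -4*78 = -312)
(W + Q) + 14326 = (6397 - 312) + 14326 = 6085 + 14326 = 20411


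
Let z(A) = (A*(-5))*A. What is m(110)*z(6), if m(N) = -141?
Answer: 25380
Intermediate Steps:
z(A) = -5*A**2 (z(A) = (-5*A)*A = -5*A**2)
m(110)*z(6) = -(-705)*6**2 = -(-705)*36 = -141*(-180) = 25380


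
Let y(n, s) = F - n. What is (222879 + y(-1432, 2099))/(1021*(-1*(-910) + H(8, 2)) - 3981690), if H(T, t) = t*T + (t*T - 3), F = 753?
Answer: -32152/431853 ≈ -0.074451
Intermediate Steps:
y(n, s) = 753 - n
H(T, t) = -3 + 2*T*t (H(T, t) = T*t + (T*t - 3) = T*t + (-3 + T*t) = -3 + 2*T*t)
(222879 + y(-1432, 2099))/(1021*(-1*(-910) + H(8, 2)) - 3981690) = (222879 + (753 - 1*(-1432)))/(1021*(-1*(-910) + (-3 + 2*8*2)) - 3981690) = (222879 + (753 + 1432))/(1021*(910 + (-3 + 32)) - 3981690) = (222879 + 2185)/(1021*(910 + 29) - 3981690) = 225064/(1021*939 - 3981690) = 225064/(958719 - 3981690) = 225064/(-3022971) = 225064*(-1/3022971) = -32152/431853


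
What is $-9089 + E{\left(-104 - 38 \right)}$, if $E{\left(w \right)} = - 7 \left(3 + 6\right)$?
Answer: $-9152$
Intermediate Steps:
$E{\left(w \right)} = -63$ ($E{\left(w \right)} = \left(-7\right) 9 = -63$)
$-9089 + E{\left(-104 - 38 \right)} = -9089 - 63 = -9152$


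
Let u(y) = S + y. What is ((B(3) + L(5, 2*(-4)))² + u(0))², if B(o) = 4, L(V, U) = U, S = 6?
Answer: 484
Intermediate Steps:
u(y) = 6 + y
((B(3) + L(5, 2*(-4)))² + u(0))² = ((4 + 2*(-4))² + (6 + 0))² = ((4 - 8)² + 6)² = ((-4)² + 6)² = (16 + 6)² = 22² = 484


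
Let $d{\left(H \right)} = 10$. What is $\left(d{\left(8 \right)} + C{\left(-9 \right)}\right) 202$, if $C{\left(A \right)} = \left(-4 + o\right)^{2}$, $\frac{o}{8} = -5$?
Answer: $393092$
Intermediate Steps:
$o = -40$ ($o = 8 \left(-5\right) = -40$)
$C{\left(A \right)} = 1936$ ($C{\left(A \right)} = \left(-4 - 40\right)^{2} = \left(-44\right)^{2} = 1936$)
$\left(d{\left(8 \right)} + C{\left(-9 \right)}\right) 202 = \left(10 + 1936\right) 202 = 1946 \cdot 202 = 393092$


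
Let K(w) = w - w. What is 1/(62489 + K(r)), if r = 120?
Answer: 1/62489 ≈ 1.6003e-5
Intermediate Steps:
K(w) = 0
1/(62489 + K(r)) = 1/(62489 + 0) = 1/62489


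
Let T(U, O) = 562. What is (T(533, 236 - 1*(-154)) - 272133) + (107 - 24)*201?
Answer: -254888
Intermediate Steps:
(T(533, 236 - 1*(-154)) - 272133) + (107 - 24)*201 = (562 - 272133) + (107 - 24)*201 = -271571 + 83*201 = -271571 + 16683 = -254888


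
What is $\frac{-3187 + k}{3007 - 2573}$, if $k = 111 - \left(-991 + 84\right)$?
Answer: $- \frac{2169}{434} \approx -4.9977$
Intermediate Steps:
$k = 1018$ ($k = 111 - -907 = 111 + 907 = 1018$)
$\frac{-3187 + k}{3007 - 2573} = \frac{-3187 + 1018}{3007 - 2573} = - \frac{2169}{434}$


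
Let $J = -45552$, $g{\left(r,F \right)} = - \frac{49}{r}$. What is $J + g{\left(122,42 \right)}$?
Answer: $- \frac{5557393}{122} \approx -45552.0$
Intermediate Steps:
$J + g{\left(122,42 \right)} = -45552 - \frac{49}{122} = - \frac{5557393}{122}$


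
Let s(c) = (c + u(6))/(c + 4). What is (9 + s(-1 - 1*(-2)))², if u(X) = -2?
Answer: 1936/25 ≈ 77.440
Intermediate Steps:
s(c) = (-2 + c)/(4 + c) (s(c) = (c - 2)/(c + 4) = (-2 + c)/(4 + c))
(9 + s(-1 - 1*(-2)))² = (9 + (-2 + (-1 - 1*(-2)))/(4 + (-1 - 1*(-2))))² = (9 + (-2 + (-1 + 2))/(4 + (-1 + 2)))² = (9 + (-2 + 1)/(4 + 1))² = (9 - 1/5)² = (9 + (⅕)*(-1))² = (9 - ⅕)² = (44/5)² = 1936/25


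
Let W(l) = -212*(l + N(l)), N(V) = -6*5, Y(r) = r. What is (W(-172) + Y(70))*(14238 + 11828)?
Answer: 1118075004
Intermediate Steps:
N(V) = -30
W(l) = 6360 - 212*l (W(l) = -212*(l - 30) = -212*(-30 + l) = 6360 - 212*l)
(W(-172) + Y(70))*(14238 + 11828) = ((6360 - 212*(-172)) + 70)*(14238 + 11828) = ((6360 + 36464) + 70)*26066 = (42824 + 70)*26066 = 42894*26066 = 1118075004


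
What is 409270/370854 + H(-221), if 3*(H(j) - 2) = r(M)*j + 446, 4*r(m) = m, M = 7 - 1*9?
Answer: 69944395/370854 ≈ 188.60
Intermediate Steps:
M = -2 (M = 7 - 9 = -2)
r(m) = m/4
H(j) = 452/3 - j/6 (H(j) = 2 + (((¼)*(-2))*j + 446)/3 = 2 + (-j/2 + 446)/3 = 2 + (446 - j/2)/3 = 2 + (446/3 - j/6) = 452/3 - j/6)
409270/370854 + H(-221) = 409270/370854 + (452/3 - ⅙*(-221)) = 409270*(1/370854) + (452/3 + 221/6) = 204635/185427 + 375/2 = 69944395/370854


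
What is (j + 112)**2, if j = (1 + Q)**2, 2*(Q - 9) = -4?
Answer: 30976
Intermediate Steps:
Q = 7 (Q = 9 + (1/2)*(-4) = 9 - 2 = 7)
j = 64 (j = (1 + 7)**2 = 8**2 = 64)
(j + 112)**2 = (64 + 112)**2 = 176**2 = 30976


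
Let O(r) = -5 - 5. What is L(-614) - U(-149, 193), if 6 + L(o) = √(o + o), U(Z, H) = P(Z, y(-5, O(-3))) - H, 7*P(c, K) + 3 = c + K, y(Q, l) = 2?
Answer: 1459/7 + 2*I*√307 ≈ 208.43 + 35.043*I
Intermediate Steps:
O(r) = -10
P(c, K) = -3/7 + K/7 + c/7 (P(c, K) = -3/7 + (c + K)/7 = -3/7 + (K + c)/7 = -3/7 + (K/7 + c/7) = -3/7 + K/7 + c/7)
U(Z, H) = -⅐ - H + Z/7 (U(Z, H) = (-3/7 + (⅐)*2 + Z/7) - H = (-3/7 + 2/7 + Z/7) - H = (-⅐ + Z/7) - H = -⅐ - H + Z/7)
L(o) = -6 + √2*√o (L(o) = -6 + √(o + o) = -6 + √(2*o) = -6 + √2*√o)
L(-614) - U(-149, 193) = (-6 + √2*√(-614)) - (-⅐ - 1*193 + (⅐)*(-149)) = (-6 + √2*(I*√614)) - (-⅐ - 193 - 149/7) = (-6 + 2*I*√307) - 1*(-1501/7) = (-6 + 2*I*√307) + 1501/7 = 1459/7 + 2*I*√307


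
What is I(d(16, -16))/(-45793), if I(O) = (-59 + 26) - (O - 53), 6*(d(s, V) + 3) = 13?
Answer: -125/274758 ≈ -0.00045495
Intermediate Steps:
d(s, V) = -5/6 (d(s, V) = -3 + (1/6)*13 = -3 + 13/6 = -5/6)
I(O) = 20 - O (I(O) = -33 - (-53 + O) = -33 + (53 - O) = 20 - O)
I(d(16, -16))/(-45793) = (20 - 1*(-5/6))/(-45793) = (20 + 5/6)*(-1/45793) = (125/6)*(-1/45793) = -125/274758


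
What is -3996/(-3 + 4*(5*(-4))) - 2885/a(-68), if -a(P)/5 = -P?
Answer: 319619/5644 ≈ 56.630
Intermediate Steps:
a(P) = 5*P (a(P) = -(-5)*P = 5*P)
-3996/(-3 + 4*(5*(-4))) - 2885/a(-68) = -3996/(-3 + 4*(5*(-4))) - 2885/(5*(-68)) = -3996/(-3 + 4*(-20)) - 2885/(-340) = -3996/(-3 - 80) - 2885*(-1/340) = -3996/(-83) + 577/68 = -3996*(-1/83) + 577/68 = 3996/83 + 577/68 = 319619/5644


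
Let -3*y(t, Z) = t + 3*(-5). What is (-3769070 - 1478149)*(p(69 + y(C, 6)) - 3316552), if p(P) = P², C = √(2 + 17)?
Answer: 52121789460545/3 + 258862804*√19 ≈ 1.7375e+13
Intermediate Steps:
C = √19 ≈ 4.3589
y(t, Z) = 5 - t/3 (y(t, Z) = -(t + 3*(-5))/3 = -(t - 15)/3 = -(-15 + t)/3 = 5 - t/3)
(-3769070 - 1478149)*(p(69 + y(C, 6)) - 3316552) = (-3769070 - 1478149)*((69 + (5 - √19/3))² - 3316552) = -5247219*((74 - √19/3)² - 3316552) = -5247219*(-3316552 + (74 - √19/3)²) = 17402674668888 - 5247219*(74 - √19/3)²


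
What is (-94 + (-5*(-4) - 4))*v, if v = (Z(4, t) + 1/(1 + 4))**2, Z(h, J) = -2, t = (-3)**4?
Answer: -6318/25 ≈ -252.72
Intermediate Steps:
t = 81
v = 81/25 (v = (-2 + 1/(1 + 4))**2 = (-2 + 1/5)**2 = (-9/5)**2 = 81/25 ≈ 3.2400)
(-94 + (-5*(-4) - 4))*v = (-94 + (-5*(-4) - 4))*(81/25) = (-94 + (20 - 4))*(81/25) = (-94 + 16)*(81/25) = -78*81/25 = -6318/25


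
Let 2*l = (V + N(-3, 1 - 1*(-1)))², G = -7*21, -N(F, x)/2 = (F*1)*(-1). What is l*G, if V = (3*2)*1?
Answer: 0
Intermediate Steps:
N(F, x) = 2*F (N(F, x) = -2*F*1*(-1) = -2*F*(-1) = -(-2)*F = 2*F)
V = 6 (V = 6*1 = 6)
G = -147
l = 0 (l = (6 + 2*(-3))²/2 = (6 - 6)²/2 = (½)*0² = (½)*0 = 0)
l*G = 0*(-147) = 0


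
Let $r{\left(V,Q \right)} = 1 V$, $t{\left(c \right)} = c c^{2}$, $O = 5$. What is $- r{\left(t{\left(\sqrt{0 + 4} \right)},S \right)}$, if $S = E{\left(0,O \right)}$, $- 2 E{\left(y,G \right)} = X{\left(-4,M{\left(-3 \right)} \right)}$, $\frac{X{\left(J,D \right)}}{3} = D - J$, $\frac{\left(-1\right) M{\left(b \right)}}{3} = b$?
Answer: $-8$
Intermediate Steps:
$M{\left(b \right)} = - 3 b$
$X{\left(J,D \right)} = - 3 J + 3 D$ ($X{\left(J,D \right)} = 3 \left(D - J\right) = - 3 J + 3 D$)
$E{\left(y,G \right)} = - \frac{39}{2}$ ($E{\left(y,G \right)} = - \frac{\left(-3\right) \left(-4\right) + 3 \left(\left(-3\right) \left(-3\right)\right)}{2} = - \frac{12 + 3 \cdot 9}{2} = - \frac{12 + 27}{2} = \left(- \frac{1}{2}\right) 39 = - \frac{39}{2}$)
$t{\left(c \right)} = c^{3}$
$S = - \frac{39}{2} \approx -19.5$
$r{\left(V,Q \right)} = V$
$- r{\left(t{\left(\sqrt{0 + 4} \right)},S \right)} = - \left(\sqrt{0 + 4}\right)^{3} = - \left(\sqrt{4}\right)^{3} = - 2^{3} = \left(-1\right) 8 = -8$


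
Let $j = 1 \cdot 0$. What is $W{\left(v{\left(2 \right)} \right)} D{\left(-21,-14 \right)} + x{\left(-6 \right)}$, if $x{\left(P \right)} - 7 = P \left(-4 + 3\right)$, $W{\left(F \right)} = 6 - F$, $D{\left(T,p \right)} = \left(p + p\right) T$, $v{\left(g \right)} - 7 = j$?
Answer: $-575$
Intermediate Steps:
$j = 0$
$v{\left(g \right)} = 7$ ($v{\left(g \right)} = 7 + 0 = 7$)
$D{\left(T,p \right)} = 2 T p$ ($D{\left(T,p \right)} = 2 p T = 2 T p$)
$x{\left(P \right)} = 7 - P$ ($x{\left(P \right)} = 7 + P \left(-4 + 3\right) = 7 + P \left(-1\right) = 7 - P$)
$W{\left(v{\left(2 \right)} \right)} D{\left(-21,-14 \right)} + x{\left(-6 \right)} = \left(6 - 7\right) 2 \left(-21\right) \left(-14\right) + \left(7 - -6\right) = \left(6 - 7\right) 588 + \left(7 + 6\right) = \left(-1\right) 588 + 13 = -588 + 13 = -575$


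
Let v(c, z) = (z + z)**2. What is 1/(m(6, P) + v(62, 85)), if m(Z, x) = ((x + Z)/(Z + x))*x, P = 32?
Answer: 1/28932 ≈ 3.4564e-5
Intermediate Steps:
v(c, z) = 4*z**2 (v(c, z) = (2*z)**2 = 4*z**2)
m(Z, x) = x (m(Z, x) = ((Z + x)/(Z + x))*x = 1*x = x)
1/(m(6, P) + v(62, 85)) = 1/(32 + 4*85**2) = 1/(32 + 4*7225) = 1/(32 + 28900) = 1/28932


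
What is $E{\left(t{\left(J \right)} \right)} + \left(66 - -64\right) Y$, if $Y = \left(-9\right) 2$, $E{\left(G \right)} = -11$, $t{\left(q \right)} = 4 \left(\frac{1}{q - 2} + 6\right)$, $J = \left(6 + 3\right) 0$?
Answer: $-2351$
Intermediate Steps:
$J = 0$ ($J = 9 \cdot 0 = 0$)
$t{\left(q \right)} = 24 + \frac{4}{-2 + q}$ ($t{\left(q \right)} = 4 \left(\frac{1}{-2 + q} + 6\right) = 4 \left(6 + \frac{1}{-2 + q}\right) = 24 + \frac{4}{-2 + q}$)
$Y = -18$
$E{\left(t{\left(J \right)} \right)} + \left(66 - -64\right) Y = -11 + \left(66 - -64\right) \left(-18\right) = -11 + \left(66 + 64\right) \left(-18\right) = -11 + 130 \left(-18\right) = -11 - 2340 = -2351$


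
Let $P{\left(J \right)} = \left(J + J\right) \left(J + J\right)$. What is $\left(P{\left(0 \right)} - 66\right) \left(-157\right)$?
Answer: $10362$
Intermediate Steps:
$P{\left(J \right)} = 4 J^{2}$ ($P{\left(J \right)} = 2 J 2 J = 4 J^{2}$)
$\left(P{\left(0 \right)} - 66\right) \left(-157\right) = \left(4 \cdot 0^{2} - 66\right) \left(-157\right) = \left(4 \cdot 0 - 66\right) \left(-157\right) = \left(0 - 66\right) \left(-157\right) = \left(-66\right) \left(-157\right) = 10362$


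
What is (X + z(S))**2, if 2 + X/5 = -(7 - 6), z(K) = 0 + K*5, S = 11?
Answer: 1600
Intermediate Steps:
z(K) = 5*K (z(K) = 0 + 5*K = 5*K)
X = -15 (X = -10 + 5*(-(7 - 6)) = -10 + 5*(-1*1) = -10 + 5*(-1) = -10 - 5 = -15)
(X + z(S))**2 = (-15 + 5*11)**2 = (-15 + 55)**2 = 40**2 = 1600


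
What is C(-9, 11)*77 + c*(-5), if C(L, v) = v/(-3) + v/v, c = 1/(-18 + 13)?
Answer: -613/3 ≈ -204.33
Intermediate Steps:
c = -⅕ (c = 1/(-5) = -⅕ ≈ -0.20000)
C(L, v) = 1 - v/3 (C(L, v) = v*(-⅓) + 1 = -v/3 + 1 = 1 - v/3)
C(-9, 11)*77 + c*(-5) = (1 - ⅓*11)*77 - ⅕*(-5) = (1 - 11/3)*77 + 1 = -8/3*77 + 1 = -616/3 + 1 = -613/3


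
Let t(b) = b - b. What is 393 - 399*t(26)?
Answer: 393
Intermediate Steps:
t(b) = 0
393 - 399*t(26) = 393 - 399*0 = 393 + 0 = 393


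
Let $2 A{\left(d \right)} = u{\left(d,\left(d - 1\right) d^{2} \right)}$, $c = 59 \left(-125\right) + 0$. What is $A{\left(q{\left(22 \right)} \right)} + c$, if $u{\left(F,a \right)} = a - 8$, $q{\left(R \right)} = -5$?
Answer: $-7454$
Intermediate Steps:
$c = -7375$ ($c = -7375 + 0 = -7375$)
$u{\left(F,a \right)} = -8 + a$ ($u{\left(F,a \right)} = a - 8 = -8 + a$)
$A{\left(d \right)} = -4 + \frac{d^{2} \left(-1 + d\right)}{2}$ ($A{\left(d \right)} = \frac{-8 + \left(d - 1\right) d^{2}}{2} = \frac{-8 + \left(-1 + d\right) d^{2}}{2} = \frac{-8 + d^{2} \left(-1 + d\right)}{2} = -4 + \frac{d^{2} \left(-1 + d\right)}{2}$)
$A{\left(q{\left(22 \right)} \right)} + c = \left(-4 + \frac{\left(-5\right)^{2} \left(-1 - 5\right)}{2}\right) - 7375 = \left(-4 + \frac{1}{2} \cdot 25 \left(-6\right)\right) - 7375 = \left(-4 - 75\right) - 7375 = -79 - 7375 = -7454$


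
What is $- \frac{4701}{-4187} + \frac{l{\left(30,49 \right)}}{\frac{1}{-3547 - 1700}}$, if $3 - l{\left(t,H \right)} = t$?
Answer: $\frac{593172804}{4187} \approx 1.4167 \cdot 10^{5}$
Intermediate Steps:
$l{\left(t,H \right)} = 3 - t$
$- \frac{4701}{-4187} + \frac{l{\left(30,49 \right)}}{\frac{1}{-3547 - 1700}} = - \frac{4701}{-4187} + \frac{3 - 30}{\frac{1}{-3547 - 1700}} = \left(-4701\right) \left(- \frac{1}{4187}\right) + \frac{3 - 30}{\frac{1}{-5247}} = \frac{4701}{4187} - \frac{27}{- \frac{1}{5247}} = \frac{4701}{4187} - -141669 = \frac{4701}{4187} + 141669 = \frac{593172804}{4187}$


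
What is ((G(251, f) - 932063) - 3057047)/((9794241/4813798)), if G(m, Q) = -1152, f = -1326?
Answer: -19208315235076/9794241 ≈ -1.9612e+6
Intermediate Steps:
((G(251, f) - 932063) - 3057047)/((9794241/4813798)) = ((-1152 - 932063) - 3057047)/((9794241/4813798)) = (-933215 - 3057047)/((9794241*(1/4813798))) = -3990262/9794241/4813798 = -3990262*4813798/9794241 = -19208315235076/9794241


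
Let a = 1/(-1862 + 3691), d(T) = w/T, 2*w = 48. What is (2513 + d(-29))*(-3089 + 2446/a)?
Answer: 325699900185/29 ≈ 1.1231e+10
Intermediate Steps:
w = 24 (w = (½)*48 = 24)
d(T) = 24/T
a = 1/1829 ≈ 0.00054675
(2513 + d(-29))*(-3089 + 2446/a) = (2513 + 24/(-29))*(-3089 + 2446/(1/1829)) = (2513 + 24*(-1/29))*(-3089 + 2446*1829) = (2513 - 24/29)*(-3089 + 4473734) = (72853/29)*4470645 = 325699900185/29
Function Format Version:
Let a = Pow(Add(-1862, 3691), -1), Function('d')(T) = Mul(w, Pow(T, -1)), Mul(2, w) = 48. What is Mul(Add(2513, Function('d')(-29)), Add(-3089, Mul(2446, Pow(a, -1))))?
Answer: Rational(325699900185, 29) ≈ 1.1231e+10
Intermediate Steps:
w = 24 (w = Mul(Rational(1, 2), 48) = 24)
Function('d')(T) = Mul(24, Pow(T, -1))
a = Rational(1, 1829) (a = Pow(1829, -1) = Rational(1, 1829) ≈ 0.00054675)
Mul(Add(2513, Function('d')(-29)), Add(-3089, Mul(2446, Pow(a, -1)))) = Mul(Add(2513, Mul(24, Pow(-29, -1))), Add(-3089, Mul(2446, Pow(Rational(1, 1829), -1)))) = Mul(Add(2513, Mul(24, Rational(-1, 29))), Add(-3089, Mul(2446, 1829))) = Mul(Add(2513, Rational(-24, 29)), Add(-3089, 4473734)) = Mul(Rational(72853, 29), 4470645) = Rational(325699900185, 29)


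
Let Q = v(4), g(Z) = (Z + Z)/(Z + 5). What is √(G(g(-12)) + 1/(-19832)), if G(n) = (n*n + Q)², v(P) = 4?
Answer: √58601340238946/485884 ≈ 15.755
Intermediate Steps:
g(Z) = 2*Z/(5 + Z) (g(Z) = (2*Z)/(5 + Z) = 2*Z/(5 + Z))
Q = 4
G(n) = (4 + n²)² (G(n) = (n*n + 4)² = (n² + 4)² = (4 + n²)²)
√(G(g(-12)) + 1/(-19832)) = √((4 + (2*(-12)/(5 - 12))²)² + 1/(-19832)) = √((4 + (2*(-12)/(-7))²)² - 1/19832) = √((4 + (2*(-12)*(-⅐))²)² - 1/19832) = √((4 + (24/7)²)² - 1/19832) = √((4 + 576/49)² - 1/19832) = √((772/49)² - 1/19832) = √(595984/2401 - 1/19832) = √(11819552287/47616632) = √58601340238946/485884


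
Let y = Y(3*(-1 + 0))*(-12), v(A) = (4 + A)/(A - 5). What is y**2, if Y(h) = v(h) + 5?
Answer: 13689/4 ≈ 3422.3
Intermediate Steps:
v(A) = (4 + A)/(-5 + A)
Y(h) = 5 + (4 + h)/(-5 + h) (Y(h) = (4 + h)/(-5 + h) + 5 = 5 + (4 + h)/(-5 + h))
y = -117/2 (y = (3*(-7 + 2*(3*(-1 + 0)))/(-5 + 3*(-1 + 0)))*(-12) = (3*(-7 + 2*(3*(-1)))/(-5 + 3*(-1)))*(-12) = (3*(-7 + 2*(-3))/(-5 - 3))*(-12) = (3*(-7 - 6)/(-8))*(-12) = (3*(-1/8)*(-13))*(-12) = (39/8)*(-12) = -117/2 ≈ -58.500)
y**2 = (-117/2)**2 = 13689/4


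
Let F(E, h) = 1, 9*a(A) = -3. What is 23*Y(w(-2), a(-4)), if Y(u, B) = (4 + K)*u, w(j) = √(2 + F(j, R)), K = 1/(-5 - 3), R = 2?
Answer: 713*√3/8 ≈ 154.37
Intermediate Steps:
a(A) = -⅓ (a(A) = (⅑)*(-3) = -⅓)
K = -⅛ (K = 1/(-8) = -⅛ ≈ -0.12500)
w(j) = √3 (w(j) = √(2 + 1) = √3)
Y(u, B) = 31*u/8 (Y(u, B) = (4 - ⅛)*u = 31*u/8)
23*Y(w(-2), a(-4)) = 23*(31*√3/8) = 713*√3/8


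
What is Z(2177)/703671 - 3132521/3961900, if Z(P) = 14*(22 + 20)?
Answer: -733978195797/929291378300 ≈ -0.78983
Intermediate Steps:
Z(P) = 588 (Z(P) = 14*42 = 588)
Z(2177)/703671 - 3132521/3961900 = 588/703671 - 3132521/3961900 = 588*(1/703671) - 3132521*1/3961900 = 196/234557 - 3132521/3961900 = -733978195797/929291378300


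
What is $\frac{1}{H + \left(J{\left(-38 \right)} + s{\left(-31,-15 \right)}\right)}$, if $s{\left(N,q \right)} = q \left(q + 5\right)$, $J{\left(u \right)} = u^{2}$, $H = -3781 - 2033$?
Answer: $- \frac{1}{4220} \approx -0.00023697$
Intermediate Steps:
$H = -5814$
$s{\left(N,q \right)} = q \left(5 + q\right)$
$\frac{1}{H + \left(J{\left(-38 \right)} + s{\left(-31,-15 \right)}\right)} = \frac{1}{-5814 + \left(\left(-38\right)^{2} - 15 \left(5 - 15\right)\right)} = \frac{1}{-5814 + \left(1444 - -150\right)} = \frac{1}{-5814 + \left(1444 + 150\right)} = \frac{1}{-5814 + 1594} = \frac{1}{-4220} = - \frac{1}{4220}$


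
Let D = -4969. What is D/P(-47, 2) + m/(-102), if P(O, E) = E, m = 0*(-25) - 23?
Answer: -126698/51 ≈ -2484.3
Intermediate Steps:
m = -23 (m = 0 - 23 = -23)
D/P(-47, 2) + m/(-102) = -4969/2 - 23/(-102) = -4969*1/2 - 23*(-1/102) = -4969/2 + 23/102 = -126698/51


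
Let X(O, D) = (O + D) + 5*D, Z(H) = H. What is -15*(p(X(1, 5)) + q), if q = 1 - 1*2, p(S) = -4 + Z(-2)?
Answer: 105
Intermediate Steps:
X(O, D) = O + 6*D (X(O, D) = (D + O) + 5*D = O + 6*D)
p(S) = -6 (p(S) = -4 - 2 = -6)
q = -1 (q = 1 - 2 = -1)
-15*(p(X(1, 5)) + q) = -15*(-6 - 1) = -15*(-7) = 105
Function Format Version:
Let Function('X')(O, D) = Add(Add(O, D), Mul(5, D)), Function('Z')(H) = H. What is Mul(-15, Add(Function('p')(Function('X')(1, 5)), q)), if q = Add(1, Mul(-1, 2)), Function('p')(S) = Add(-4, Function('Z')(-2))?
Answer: 105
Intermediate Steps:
Function('X')(O, D) = Add(O, Mul(6, D)) (Function('X')(O, D) = Add(Add(D, O), Mul(5, D)) = Add(O, Mul(6, D)))
Function('p')(S) = -6 (Function('p')(S) = Add(-4, -2) = -6)
q = -1 (q = Add(1, -2) = -1)
Mul(-15, Add(Function('p')(Function('X')(1, 5)), q)) = Mul(-15, Add(-6, -1)) = Mul(-15, -7) = 105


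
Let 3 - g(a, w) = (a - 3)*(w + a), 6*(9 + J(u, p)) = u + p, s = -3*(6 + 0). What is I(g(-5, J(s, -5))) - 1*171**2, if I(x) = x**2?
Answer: -87608/9 ≈ -9734.2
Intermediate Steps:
s = -18 (s = -3*6 = -18)
J(u, p) = -9 + p/6 + u/6 (J(u, p) = -9 + (u + p)/6 = -9 + (p + u)/6 = -9 + (p/6 + u/6) = -9 + p/6 + u/6)
g(a, w) = 3 - (-3 + a)*(a + w) (g(a, w) = 3 - (a - 3)*(w + a) = 3 - (-3 + a)*(a + w))
I(g(-5, J(s, -5))) - 1*171**2 = (3 - 1*(-5)**2 + 3*(-5) + 3*(-9 + (1/6)*(-5) + (1/6)*(-18)) - 1*(-5)*(-9 + (1/6)*(-5) + (1/6)*(-18)))**2 - 1*171**2 = (3 - 1*25 - 15 + 3*(-9 - 5/6 - 3) - 1*(-5)*(-9 - 5/6 - 3))**2 - 1*29241 = (3 - 25 - 15 + 3*(-77/6) - 1*(-5)*(-77/6))**2 - 29241 = (3 - 25 - 15 - 77/2 - 385/6)**2 - 29241 = (-419/3)**2 - 29241 = 175561/9 - 29241 = -87608/9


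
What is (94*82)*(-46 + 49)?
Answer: 23124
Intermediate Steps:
(94*82)*(-46 + 49) = 7708*3 = 23124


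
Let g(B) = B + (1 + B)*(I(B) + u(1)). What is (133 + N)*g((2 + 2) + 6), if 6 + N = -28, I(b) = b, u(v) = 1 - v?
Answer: 11880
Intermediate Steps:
N = -34 (N = -6 - 28 = -34)
g(B) = B + B*(1 + B) (g(B) = B + (1 + B)*(B + (1 - 1*1)) = B + (1 + B)*(B + (1 - 1)) = B + (1 + B)*(B + 0) = B + (1 + B)*B = B + B*(1 + B))
(133 + N)*g((2 + 2) + 6) = (133 - 34)*(((2 + 2) + 6)*(2 + ((2 + 2) + 6))) = 99*((4 + 6)*(2 + (4 + 6))) = 99*(10*(2 + 10)) = 99*(10*12) = 99*120 = 11880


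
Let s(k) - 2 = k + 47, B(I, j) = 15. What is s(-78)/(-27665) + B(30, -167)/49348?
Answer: 1846067/1365212420 ≈ 0.0013522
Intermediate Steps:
s(k) = 49 + k (s(k) = 2 + (k + 47) = 2 + (47 + k) = 49 + k)
s(-78)/(-27665) + B(30, -167)/49348 = (49 - 78)/(-27665) + 15/49348 = -29*(-1/27665) + 15*(1/49348) = 29/27665 + 15/49348 = 1846067/1365212420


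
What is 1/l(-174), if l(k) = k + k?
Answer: -1/348 ≈ -0.0028736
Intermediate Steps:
l(k) = 2*k
1/l(-174) = 1/(2*(-174)) = 1/(-348) = -1/348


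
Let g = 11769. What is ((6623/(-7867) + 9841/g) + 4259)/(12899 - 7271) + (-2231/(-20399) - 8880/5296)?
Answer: -407434626899788489/502622161512629148 ≈ -0.81062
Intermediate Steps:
((6623/(-7867) + 9841/g) + 4259)/(12899 - 7271) + (-2231/(-20399) - 8880/5296) = ((6623/(-7867) + 9841/11769) + 4259)/(12899 - 7271) + (-2231/(-20399) - 8880/5296) = ((6623*(-1/7867) + 9841*(1/11769)) + 4259)/5628 + (-2231*(-1/20399) - 8880*1/5296) = ((-6623/7867 + 9841/11769) + 4259)*(1/5628) + (2231/20399 - 555/331) = (-526940/92586723 + 4259)*(1/5628) - 10582984/6752069 = (394326326317/92586723)*(1/5628) - 10582984/6752069 = 56332332331/74439725292 - 10582984/6752069 = -407434626899788489/502622161512629148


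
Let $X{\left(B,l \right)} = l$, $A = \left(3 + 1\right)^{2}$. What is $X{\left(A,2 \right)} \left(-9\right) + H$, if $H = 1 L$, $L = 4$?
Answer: $-14$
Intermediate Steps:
$A = 16$ ($A = 4^{2} = 16$)
$H = 4$ ($H = 1 \cdot 4 = 4$)
$X{\left(A,2 \right)} \left(-9\right) + H = 2 \left(-9\right) + 4 = -18 + 4 = -14$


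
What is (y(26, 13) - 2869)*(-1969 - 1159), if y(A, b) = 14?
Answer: 8930440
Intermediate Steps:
(y(26, 13) - 2869)*(-1969 - 1159) = (14 - 2869)*(-1969 - 1159) = -2855*(-3128) = 8930440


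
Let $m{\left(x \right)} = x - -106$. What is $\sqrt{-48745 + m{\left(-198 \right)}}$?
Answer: $i \sqrt{48837} \approx 220.99 i$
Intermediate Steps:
$m{\left(x \right)} = 106 + x$ ($m{\left(x \right)} = x + 106 = 106 + x$)
$\sqrt{-48745 + m{\left(-198 \right)}} = \sqrt{-48745 + \left(106 - 198\right)} = \sqrt{-48745 - 92} = \sqrt{-48837} = i \sqrt{48837}$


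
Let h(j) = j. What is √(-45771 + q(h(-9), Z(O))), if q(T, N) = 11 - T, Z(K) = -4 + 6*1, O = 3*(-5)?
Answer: I*√45751 ≈ 213.89*I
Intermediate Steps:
O = -15
Z(K) = 2 (Z(K) = -4 + 6 = 2)
√(-45771 + q(h(-9), Z(O))) = √(-45771 + (11 - 1*(-9))) = √(-45771 + (11 + 9)) = √(-45771 + 20) = √(-45751) = I*√45751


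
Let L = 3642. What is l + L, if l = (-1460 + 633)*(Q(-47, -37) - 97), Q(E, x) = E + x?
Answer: 153329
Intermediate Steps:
l = 149687 (l = (-1460 + 633)*((-47 - 37) - 97) = -827*(-84 - 97) = -827*(-181) = 149687)
l + L = 149687 + 3642 = 153329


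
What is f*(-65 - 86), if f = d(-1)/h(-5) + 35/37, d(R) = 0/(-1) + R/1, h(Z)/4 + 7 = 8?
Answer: -15553/148 ≈ -105.09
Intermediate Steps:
h(Z) = 4 (h(Z) = -28 + 4*8 = -28 + 32 = 4)
d(R) = R (d(R) = 0*(-1) + R*1 = 0 + R = R)
f = 103/148 (f = -1/4 + 35/37 = 103/148 ≈ 0.69595)
f*(-65 - 86) = 103*(-65 - 86)/148 = (103/148)*(-151) = -15553/148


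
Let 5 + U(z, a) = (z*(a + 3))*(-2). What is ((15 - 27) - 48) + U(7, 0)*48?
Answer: -2316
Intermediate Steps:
U(z, a) = -5 - 2*z*(3 + a) (U(z, a) = -5 + (z*(a + 3))*(-2) = -5 + (z*(3 + a))*(-2) = -5 - 2*z*(3 + a))
((15 - 27) - 48) + U(7, 0)*48 = ((15 - 27) - 48) + (-5 - 6*7 - 2*0*7)*48 = (-12 - 48) + (-5 - 42 + 0)*48 = -60 - 47*48 = -60 - 2256 = -2316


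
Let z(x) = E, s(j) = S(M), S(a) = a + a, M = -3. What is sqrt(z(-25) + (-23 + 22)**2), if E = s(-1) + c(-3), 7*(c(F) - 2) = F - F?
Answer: I*sqrt(3) ≈ 1.732*I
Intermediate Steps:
c(F) = 2 (c(F) = 2 + (F - F)/7 = 2 + (1/7)*0 = 2 + 0 = 2)
S(a) = 2*a
s(j) = -6 (s(j) = 2*(-3) = -6)
E = -4 (E = -6 + 2 = -4)
z(x) = -4
sqrt(z(-25) + (-23 + 22)**2) = sqrt(-4 + (-23 + 22)**2) = sqrt(-4 + (-1)**2) = sqrt(-4 + 1) = sqrt(-3) = I*sqrt(3)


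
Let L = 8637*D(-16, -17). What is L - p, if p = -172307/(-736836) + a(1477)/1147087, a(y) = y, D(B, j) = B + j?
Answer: -240904222322977853/845214996732 ≈ -2.8502e+5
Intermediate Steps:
p = 198739426481/845214996732 (p = -172307/(-736836) + 1477/1147087 = -172307*(-1/736836) + 1477*(1/1147087) = 172307/736836 + 1477/1147087 = 198739426481/845214996732 ≈ 0.23513)
L = -285021 (L = 8637*(-16 - 17) = 8637*(-33) = -285021)
L - p = -285021 - 1*198739426481/845214996732 = -285021 - 198739426481/845214996732 = -240904222322977853/845214996732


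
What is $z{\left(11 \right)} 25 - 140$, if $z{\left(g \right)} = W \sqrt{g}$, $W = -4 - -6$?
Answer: $-140 + 50 \sqrt{11} \approx 25.831$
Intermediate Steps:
$W = 2$ ($W = -4 + 6 = 2$)
$z{\left(g \right)} = 2 \sqrt{g}$
$z{\left(11 \right)} 25 - 140 = 2 \sqrt{11} \cdot 25 - 140 = 50 \sqrt{11} - 140 = -140 + 50 \sqrt{11}$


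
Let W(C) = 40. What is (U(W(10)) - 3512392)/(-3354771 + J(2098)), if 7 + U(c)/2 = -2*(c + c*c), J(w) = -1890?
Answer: 319906/305151 ≈ 1.0484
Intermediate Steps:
U(c) = -14 - 4*c - 4*c**2 (U(c) = -14 + 2*(-2*(c + c*c)) = -14 + 2*(-2*(c + c**2)) = -14 + 2*(-2*c - 2*c**2) = -14 + (-4*c - 4*c**2) = -14 - 4*c - 4*c**2)
(U(W(10)) - 3512392)/(-3354771 + J(2098)) = ((-14 - 4*40 - 4*40**2) - 3512392)/(-3354771 - 1890) = ((-14 - 160 - 4*1600) - 3512392)/(-3356661) = ((-14 - 160 - 6400) - 3512392)*(-1/3356661) = (-6574 - 3512392)*(-1/3356661) = -3518966*(-1/3356661) = 319906/305151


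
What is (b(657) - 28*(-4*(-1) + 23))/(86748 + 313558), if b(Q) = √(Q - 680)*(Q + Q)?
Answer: -378/200153 + 657*I*√23/200153 ≈ -0.0018886 + 0.015742*I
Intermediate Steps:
b(Q) = 2*Q*√(-680 + Q) (b(Q) = √(-680 + Q)*(2*Q) = 2*Q*√(-680 + Q))
(b(657) - 28*(-4*(-1) + 23))/(86748 + 313558) = (2*657*√(-680 + 657) - 28*(-4*(-1) + 23))/(86748 + 313558) = (2*657*√(-23) - 28*(4 + 23))/400306 = (2*657*(I*√23) - 28*27)*(1/400306) = (1314*I*√23 - 756)*(1/400306) = (-756 + 1314*I*√23)*(1/400306) = -378/200153 + 657*I*√23/200153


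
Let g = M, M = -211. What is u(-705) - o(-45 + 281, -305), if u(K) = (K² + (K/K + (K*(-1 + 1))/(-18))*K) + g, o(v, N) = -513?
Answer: 496622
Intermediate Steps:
g = -211
u(K) = -211 + K + K² (u(K) = (K² + (K/K + (K*(-1 + 1))/(-18))*K) - 211 = (K² + (1 + (K*0)*(-1/18))*K) - 211 = (K² + (1 + 0*(-1/18))*K) - 211 = (K² + (1 + 0)*K) - 211 = (K² + 1*K) - 211 = (K² + K) - 211 = (K + K²) - 211 = -211 + K + K²)
u(-705) - o(-45 + 281, -305) = (-211 - 705 + (-705)²) - 1*(-513) = (-211 - 705 + 497025) + 513 = 496109 + 513 = 496622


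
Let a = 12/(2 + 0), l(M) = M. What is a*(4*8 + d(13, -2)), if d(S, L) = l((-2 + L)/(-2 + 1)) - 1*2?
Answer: 204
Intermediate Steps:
d(S, L) = -L (d(S, L) = (-2 + L)/(-2 + 1) - 1*2 = (-2 + L)/(-1) - 2 = (-2 + L)*(-1) - 2 = (2 - L) - 2 = -L)
a = 6 (a = 12/2 = (½)*12 = 6)
a*(4*8 + d(13, -2)) = 6*(4*8 - 1*(-2)) = 6*(32 + 2) = 6*34 = 204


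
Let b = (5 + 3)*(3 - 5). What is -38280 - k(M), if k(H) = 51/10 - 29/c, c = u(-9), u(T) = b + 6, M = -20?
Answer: -38288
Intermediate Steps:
b = -16 (b = 8*(-2) = -16)
u(T) = -10 (u(T) = -16 + 6 = -10)
c = -10
k(H) = 8 (k(H) = 51/10 - 29/(-10) = 51*(1/10) - 29*(-1/10) = 51/10 + 29/10 = 8)
-38280 - k(M) = -38280 - 1*8 = -38280 - 8 = -38288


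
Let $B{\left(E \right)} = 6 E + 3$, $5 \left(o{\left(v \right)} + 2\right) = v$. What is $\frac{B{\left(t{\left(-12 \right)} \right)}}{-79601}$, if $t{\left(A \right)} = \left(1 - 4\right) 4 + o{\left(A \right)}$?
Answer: $\frac{477}{398005} \approx 0.0011985$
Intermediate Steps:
$o{\left(v \right)} = -2 + \frac{v}{5}$
$t{\left(A \right)} = -14 + \frac{A}{5}$ ($t{\left(A \right)} = \left(1 - 4\right) 4 + \left(-2 + \frac{A}{5}\right) = \left(-3\right) 4 + \left(-2 + \frac{A}{5}\right) = -12 + \left(-2 + \frac{A}{5}\right) = -14 + \frac{A}{5}$)
$B{\left(E \right)} = 3 + 6 E$
$\frac{B{\left(t{\left(-12 \right)} \right)}}{-79601} = \frac{3 + 6 \left(-14 + \frac{1}{5} \left(-12\right)\right)}{-79601} = \left(3 + 6 \left(-14 - \frac{12}{5}\right)\right) \left(- \frac{1}{79601}\right) = \left(3 + 6 \left(- \frac{82}{5}\right)\right) \left(- \frac{1}{79601}\right) = \left(3 - \frac{492}{5}\right) \left(- \frac{1}{79601}\right) = \left(- \frac{477}{5}\right) \left(- \frac{1}{79601}\right) = \frac{477}{398005}$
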